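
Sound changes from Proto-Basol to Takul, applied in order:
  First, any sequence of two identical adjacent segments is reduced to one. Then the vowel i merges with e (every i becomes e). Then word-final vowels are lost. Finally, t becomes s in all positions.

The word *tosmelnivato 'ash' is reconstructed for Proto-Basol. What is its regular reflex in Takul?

Takul: *tosmelnivato
  tosmelnivato (rule 1 does not apply)
  tosmelnivato → tosmelnevato   [vowel merger]
  tosmelnevato → tosmelnevat   [apocope]
  tosmelnevat → sosmelnevas   [unconditioned shift]
  giving Takul sosmelnevas.

sosmelnevas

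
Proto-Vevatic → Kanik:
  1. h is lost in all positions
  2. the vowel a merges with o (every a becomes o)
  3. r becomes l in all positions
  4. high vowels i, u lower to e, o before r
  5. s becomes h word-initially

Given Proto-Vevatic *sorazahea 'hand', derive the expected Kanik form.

Kanik: *sorazahea
  sorazahea → sorazaea   [h-loss]
  sorazaea → sorozoeo   [vowel merger]
  sorozoeo → solozoeo   [unconditioned shift]
  solozoeo (rule 4 does not apply)
  solozoeo → holozoeo   [debuccalisation]
  giving Kanik holozoeo.

holozoeo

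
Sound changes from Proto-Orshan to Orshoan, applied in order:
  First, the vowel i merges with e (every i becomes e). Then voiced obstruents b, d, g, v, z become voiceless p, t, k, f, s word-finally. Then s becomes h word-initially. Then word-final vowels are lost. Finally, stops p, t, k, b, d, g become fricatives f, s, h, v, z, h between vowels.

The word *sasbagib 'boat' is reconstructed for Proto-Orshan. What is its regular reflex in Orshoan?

Orshoan: *sasbagib > sasbageb > sasbagep > hasbagep > hasbahep  (by vowel merger, final devoicing, debuccalisation, intervocalic lenition)

hasbahep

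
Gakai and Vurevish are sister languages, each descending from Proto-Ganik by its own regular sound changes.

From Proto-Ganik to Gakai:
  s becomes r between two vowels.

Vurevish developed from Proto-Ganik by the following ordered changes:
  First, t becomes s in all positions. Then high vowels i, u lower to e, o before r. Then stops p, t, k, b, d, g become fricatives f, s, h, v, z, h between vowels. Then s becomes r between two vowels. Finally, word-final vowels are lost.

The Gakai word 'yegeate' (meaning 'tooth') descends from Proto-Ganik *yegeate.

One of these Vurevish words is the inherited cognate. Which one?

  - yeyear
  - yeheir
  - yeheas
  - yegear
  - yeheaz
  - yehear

yehear

Vurevish: *yegeate
  yegeate → yegease   [unconditioned shift]
  yegease (rule 2 does not apply)
  yegease → yehease   [intervocalic lenition]
  yehease → yeheare   [rhotacism]
  yeheare → yehear   [apocope]
  giving Vurevish yehear.
Only 'yehear' matches the regular Vurevish development of *yegeate.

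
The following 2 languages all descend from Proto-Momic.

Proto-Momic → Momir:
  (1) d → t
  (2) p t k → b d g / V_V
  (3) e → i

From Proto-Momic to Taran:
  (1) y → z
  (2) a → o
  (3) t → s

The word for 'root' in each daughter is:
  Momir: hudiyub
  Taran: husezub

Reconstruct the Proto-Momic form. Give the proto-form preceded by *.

Position 4: Momir has i, Taran has e. Taran preserves e here (none of its changes turn any other segment into e), so the proto-segment is *e.
Position 5: Momir has y, Taran has z. Momir preserves y here (none of its changes turn any other segment into y), so the proto-segment is *y.
Position 3: Momir has d, Taran has s. Taking the neighbouring segments as reconstructed: Momir d could go back to *t or *d; Taran s could go back to *t or *s — the one source consistent with every daughter is *t.
Continuing position by position gives *huteyub; check it forward:
Momir: *huteyub
  huteyub (rule 1 does not apply)
  huteyub → hudeyub   [intervocalic voicing]
  hudeyub → hudiyub   [vowel merger]
  giving Momir hudiyub.
Taran: start from *huteyub.
  rule 1 (unconditioned shift): huteyub → hutezub
  rule 2: no change — hutezub
  rule 3 (unconditioned shift): hutezub → husezub
  ⇒ Taran husezub
Only *huteyub yields all of Momir hudiyub, Taran husezub.

*huteyub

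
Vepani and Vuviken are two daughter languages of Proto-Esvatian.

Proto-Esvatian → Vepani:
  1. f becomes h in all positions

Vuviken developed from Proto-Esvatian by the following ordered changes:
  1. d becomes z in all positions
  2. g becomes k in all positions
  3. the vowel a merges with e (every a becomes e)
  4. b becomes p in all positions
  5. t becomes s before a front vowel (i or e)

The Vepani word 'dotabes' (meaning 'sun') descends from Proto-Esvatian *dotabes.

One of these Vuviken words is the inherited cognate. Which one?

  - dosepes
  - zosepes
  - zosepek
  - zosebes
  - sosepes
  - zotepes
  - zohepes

zosepes

Vuviken: start from *dotabes.
  rule 1 (unconditioned shift): dotabes → zotabes
  rule 2: no change — zotabes
  rule 3 (vowel merger): zotabes → zotebes
  rule 4 (unconditioned shift): zotebes → zotepes
  rule 5 (palatalisation): zotepes → zosepes
  ⇒ Vuviken zosepes
Only 'zosepes' matches the regular Vuviken development of *dotabes.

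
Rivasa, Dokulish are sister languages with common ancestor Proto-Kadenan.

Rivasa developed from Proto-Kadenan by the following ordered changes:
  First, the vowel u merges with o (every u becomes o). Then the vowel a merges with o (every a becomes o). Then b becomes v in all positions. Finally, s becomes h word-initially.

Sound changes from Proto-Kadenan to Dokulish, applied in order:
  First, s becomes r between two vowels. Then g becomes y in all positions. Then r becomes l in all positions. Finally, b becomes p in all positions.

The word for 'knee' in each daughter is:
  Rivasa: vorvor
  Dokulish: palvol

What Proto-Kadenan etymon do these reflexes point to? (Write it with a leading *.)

*barvor

Position 2: Rivasa has o, Dokulish has a. Dokulish preserves a here (none of its changes turn any other segment into a), so the proto-segment is *a.
Position 3: Rivasa has r, Dokulish has l. Rivasa preserves r here (none of its changes turn any other segment into r), so the proto-segment is *r.
Position 6: Rivasa has r, Dokulish has l. Rivasa preserves r here (none of its changes turn any other segment into r), so the proto-segment is *r.
Continuing position by position gives *barvor; check it forward:
Rivasa: start from *barvor.
  rule 1: no change — barvor
  rule 2 (vowel merger): barvor → borvor
  rule 3 (unconditioned shift): borvor → vorvor
  rule 4: no change — vorvor
  ⇒ Rivasa vorvor
Dokulish: *barvor
  barvor (rule 1 does not apply)
  barvor (rule 2 does not apply)
  barvor → balvol   [unconditioned shift]
  balvol → palvol   [unconditioned shift]
  giving Dokulish palvol.
No other proto-form is consistent with every reflex, so the reconstruction is *barvor.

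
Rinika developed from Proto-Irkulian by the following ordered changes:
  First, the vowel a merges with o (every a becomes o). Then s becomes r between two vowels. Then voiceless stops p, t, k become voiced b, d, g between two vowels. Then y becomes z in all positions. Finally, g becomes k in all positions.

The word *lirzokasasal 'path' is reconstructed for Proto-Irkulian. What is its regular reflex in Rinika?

Rinika: *lirzokasasal
  lirzokasasal → lirzokososol   [vowel merger]
  lirzokososol → lirzokororol   [rhotacism]
  lirzokororol → lirzogororol   [intervocalic voicing]
  lirzogororol (rule 4 does not apply)
  lirzogororol → lirzokororol   [unconditioned shift]
  giving Rinika lirzokororol.

lirzokororol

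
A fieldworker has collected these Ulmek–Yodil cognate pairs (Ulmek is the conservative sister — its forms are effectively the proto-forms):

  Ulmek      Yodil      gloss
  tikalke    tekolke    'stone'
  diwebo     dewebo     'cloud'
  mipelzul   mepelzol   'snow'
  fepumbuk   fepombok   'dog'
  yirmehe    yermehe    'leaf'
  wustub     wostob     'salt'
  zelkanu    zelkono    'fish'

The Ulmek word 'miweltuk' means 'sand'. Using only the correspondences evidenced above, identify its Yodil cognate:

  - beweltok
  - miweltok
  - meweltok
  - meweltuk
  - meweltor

meweltok

tikalke ~ tekolke, diwebo ~ dewebo — Ulmek i corresponds to Yodil e after a consonant, before a consonant other than r, m, n, p, b, f, v.
mipelzul ~ mepelzol, fepumbuk ~ fepombok — Ulmek u corresponds to Yodil o after a consonant, before a consonant other than r, m, n, p, b, f, v.
Applying these to Ulmek 'miweltuk':
  miweltuk → meweltuk   (i→e after a consonant, before a consonant other than r, m, n, p, b, f, v)
  meweltuk → meweltok   (u→o after a consonant, before a consonant other than r, m, n, p, b, f, v)
So the Yodil cognate is 'meweltok'.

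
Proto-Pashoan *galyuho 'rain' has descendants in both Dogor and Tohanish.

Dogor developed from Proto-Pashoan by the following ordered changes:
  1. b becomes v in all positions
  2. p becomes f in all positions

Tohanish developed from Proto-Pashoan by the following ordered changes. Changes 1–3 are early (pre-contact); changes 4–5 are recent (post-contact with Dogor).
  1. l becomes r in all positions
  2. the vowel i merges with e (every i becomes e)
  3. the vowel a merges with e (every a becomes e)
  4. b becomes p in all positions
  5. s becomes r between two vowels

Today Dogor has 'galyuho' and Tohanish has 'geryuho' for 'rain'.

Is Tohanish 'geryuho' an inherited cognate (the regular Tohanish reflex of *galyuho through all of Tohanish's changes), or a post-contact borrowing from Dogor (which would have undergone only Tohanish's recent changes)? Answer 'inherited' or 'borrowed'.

If inherited, *galyuho would pass through all of Tohanish's changes:
Tohanish: *galyuho
  galyuho → garyuho   [unconditioned shift]
  garyuho (rule 2 does not apply)
  garyuho → geryuho   [vowel merger]
  geryuho (rule 4 does not apply)
  geryuho (rule 5 does not apply)
  giving Tohanish geryuho.
If borrowed from Dogor 'galyuho' after the early changes, it would undergo only the recent ones:
  rule 4 (unconditioned shift): no change (galyuho)
  rule 5 (rhotacism): no change (galyuho)
  ⇒ as a loan: galyuho
Tohanish 'geryuho' matches the inherited outcome exactly, so it is an inherited cognate, not a loan.

inherited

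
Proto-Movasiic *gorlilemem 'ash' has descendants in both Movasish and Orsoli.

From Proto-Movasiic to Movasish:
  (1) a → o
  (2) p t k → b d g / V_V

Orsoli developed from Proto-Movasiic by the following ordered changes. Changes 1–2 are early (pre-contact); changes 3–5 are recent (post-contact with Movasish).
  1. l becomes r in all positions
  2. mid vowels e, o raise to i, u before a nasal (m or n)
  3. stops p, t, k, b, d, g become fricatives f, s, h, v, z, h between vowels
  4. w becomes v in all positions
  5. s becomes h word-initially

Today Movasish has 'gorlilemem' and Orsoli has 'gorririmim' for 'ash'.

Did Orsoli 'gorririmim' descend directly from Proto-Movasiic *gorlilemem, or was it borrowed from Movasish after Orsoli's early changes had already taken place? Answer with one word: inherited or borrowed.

inherited

If inherited, *gorlilemem would pass through all of Orsoli's changes:
Orsoli: *gorlilemem > gorriremem > gorririmim  (by unconditioned shift, pre-nasal raising)
If borrowed from Movasish 'gorlilemem' after the early changes, it would undergo only the recent ones:
  rule 3 (intervocalic lenition): no change (gorlilemem)
  rule 4 (unconditioned shift): no change (gorlilemem)
  rule 5 (debuccalisation): no change (gorlilemem)
  ⇒ as a loan: gorlilemem
Orsoli 'gorririmim' matches the inherited outcome exactly, so it is an inherited cognate, not a loan.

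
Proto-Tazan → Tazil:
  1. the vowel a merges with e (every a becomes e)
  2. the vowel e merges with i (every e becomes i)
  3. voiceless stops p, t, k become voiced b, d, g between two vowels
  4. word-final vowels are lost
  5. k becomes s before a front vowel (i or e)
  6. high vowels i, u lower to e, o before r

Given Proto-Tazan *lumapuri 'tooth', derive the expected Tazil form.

lumibor

Tazil: start from *lumapuri.
  rule 1 (vowel merger): lumapuri → lumepuri
  rule 2 (vowel merger): lumepuri → lumipuri
  rule 3 (intervocalic voicing): lumipuri → lumiburi
  rule 4 (apocope): lumiburi → lumibur
  rule 5: no change — lumibur
  rule 6 (pre-rhotic lowering): lumibur → lumibor
  ⇒ Tazil lumibor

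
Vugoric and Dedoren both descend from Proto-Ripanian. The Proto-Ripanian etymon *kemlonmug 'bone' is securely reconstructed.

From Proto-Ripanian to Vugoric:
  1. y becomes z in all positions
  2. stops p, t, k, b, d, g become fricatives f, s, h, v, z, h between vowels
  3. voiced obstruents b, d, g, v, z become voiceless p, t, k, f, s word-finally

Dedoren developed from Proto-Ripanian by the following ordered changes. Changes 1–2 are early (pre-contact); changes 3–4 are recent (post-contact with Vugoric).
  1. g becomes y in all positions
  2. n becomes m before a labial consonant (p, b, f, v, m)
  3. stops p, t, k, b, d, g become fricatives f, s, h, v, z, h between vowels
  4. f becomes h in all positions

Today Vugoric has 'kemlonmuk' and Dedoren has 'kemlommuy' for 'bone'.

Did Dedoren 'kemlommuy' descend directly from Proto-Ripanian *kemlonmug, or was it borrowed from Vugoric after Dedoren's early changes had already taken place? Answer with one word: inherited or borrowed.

If inherited, *kemlonmug would pass through all of Dedoren's changes:
Dedoren: *kemlonmug > kemlonmuy > kemlommuy  (by unconditioned shift, nasal place assimilation)
If borrowed from Vugoric 'kemlonmuk' after the early changes, it would undergo only the recent ones:
  rule 3 (intervocalic lenition): no change (kemlonmuk)
  rule 4 (unconditioned shift): no change (kemlonmuk)
  ⇒ as a loan: kemlonmuk
Dedoren 'kemlommuy' matches the inherited outcome exactly, so it is an inherited cognate, not a loan.

inherited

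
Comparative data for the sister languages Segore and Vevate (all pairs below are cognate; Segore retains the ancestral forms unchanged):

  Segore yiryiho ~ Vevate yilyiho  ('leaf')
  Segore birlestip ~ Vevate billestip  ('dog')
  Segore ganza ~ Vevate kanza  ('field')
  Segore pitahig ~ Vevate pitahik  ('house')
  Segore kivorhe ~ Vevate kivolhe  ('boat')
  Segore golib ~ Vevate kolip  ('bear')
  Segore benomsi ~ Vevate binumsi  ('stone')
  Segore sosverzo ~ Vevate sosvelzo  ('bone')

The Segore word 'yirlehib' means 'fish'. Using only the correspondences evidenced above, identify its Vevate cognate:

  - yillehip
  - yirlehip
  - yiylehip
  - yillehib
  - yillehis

yiryiho ~ yilyiho, birlestip ~ billestip — Segore r corresponds to Vevate l after a vowel, before a consonant other than r, m, n, p, b, f, v.
golib ~ kolip — Segore b corresponds to Vevate p word-finally.
Applying these to Segore 'yirlehib':
  yirlehib → yillehib   (r→l after a vowel, before a consonant other than r, m, n, p, b, f, v)
  yillehib → yillehip   (b→p word-finally)
So the Vevate cognate is 'yillehip'.

yillehip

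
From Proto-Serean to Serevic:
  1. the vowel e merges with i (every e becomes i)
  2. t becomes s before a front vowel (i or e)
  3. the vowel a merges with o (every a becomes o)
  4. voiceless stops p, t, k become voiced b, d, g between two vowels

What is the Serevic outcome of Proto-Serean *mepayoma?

miboyomo

Serevic: start from *mepayoma.
  rule 1 (vowel merger): mepayoma → mipayoma
  rule 2: no change — mipayoma
  rule 3 (vowel merger): mipayoma → mipoyomo
  rule 4 (intervocalic voicing): mipoyomo → miboyomo
  ⇒ Serevic miboyomo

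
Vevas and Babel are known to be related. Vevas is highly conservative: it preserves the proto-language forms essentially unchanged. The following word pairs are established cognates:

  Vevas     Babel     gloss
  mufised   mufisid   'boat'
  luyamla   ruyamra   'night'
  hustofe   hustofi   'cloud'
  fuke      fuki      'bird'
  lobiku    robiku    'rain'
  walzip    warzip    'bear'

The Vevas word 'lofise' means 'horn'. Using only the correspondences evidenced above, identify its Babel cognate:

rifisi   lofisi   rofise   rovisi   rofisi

rofisi

lobiku ~ robiku — Vevas l corresponds to Babel r word-initially before a back vowel.
hustofe ~ hustofi, fuke ~ fuki — Vevas e corresponds to Babel i word-finally.
Applying these to Vevas 'lofise':
  lofise → rofise   (l→r word-initially before a back vowel)
  rofise → rofisi   (e→i word-finally)
So the Babel cognate is 'rofisi'.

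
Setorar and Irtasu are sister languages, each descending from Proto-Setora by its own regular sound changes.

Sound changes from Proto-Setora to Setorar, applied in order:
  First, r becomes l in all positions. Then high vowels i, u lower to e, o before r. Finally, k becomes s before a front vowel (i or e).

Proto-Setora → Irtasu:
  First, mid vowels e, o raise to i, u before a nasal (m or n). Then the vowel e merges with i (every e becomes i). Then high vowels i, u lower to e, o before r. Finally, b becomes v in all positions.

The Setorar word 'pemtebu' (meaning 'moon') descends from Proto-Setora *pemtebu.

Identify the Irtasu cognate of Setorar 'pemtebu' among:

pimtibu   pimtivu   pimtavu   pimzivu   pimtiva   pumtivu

Irtasu: *pemtebu
  pemtebu → pimtebu   [pre-nasal raising]
  pimtebu → pimtibu   [vowel merger]
  pimtibu (rule 3 does not apply)
  pimtibu → pimtivu   [unconditioned shift]
  giving Irtasu pimtivu.
Only 'pimtivu' matches the regular Irtasu development of *pemtebu.

pimtivu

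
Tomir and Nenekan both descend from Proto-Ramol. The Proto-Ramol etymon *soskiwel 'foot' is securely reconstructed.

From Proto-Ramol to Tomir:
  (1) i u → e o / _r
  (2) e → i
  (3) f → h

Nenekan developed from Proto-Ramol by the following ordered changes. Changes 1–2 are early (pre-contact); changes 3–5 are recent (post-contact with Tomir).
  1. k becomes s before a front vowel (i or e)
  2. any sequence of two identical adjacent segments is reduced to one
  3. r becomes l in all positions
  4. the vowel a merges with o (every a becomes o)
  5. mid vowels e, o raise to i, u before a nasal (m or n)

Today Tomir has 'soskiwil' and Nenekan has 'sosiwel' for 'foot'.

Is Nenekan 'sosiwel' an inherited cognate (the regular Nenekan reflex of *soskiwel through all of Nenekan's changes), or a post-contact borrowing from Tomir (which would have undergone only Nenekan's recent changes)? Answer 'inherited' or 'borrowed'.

inherited

If inherited, *soskiwel would pass through all of Nenekan's changes:
Nenekan: start from *soskiwel.
  rule 1 (palatalisation): soskiwel → sossiwel
  rule 2 (degemination): sossiwel → sosiwel
  rule 3: no change — sosiwel
  rule 4: no change — sosiwel
  rule 5: no change — sosiwel
  ⇒ Nenekan sosiwel
If borrowed from Tomir 'soskiwil' after the early changes, it would undergo only the recent ones:
  rule 3 (unconditioned shift): no change (soskiwil)
  rule 4 (vowel merger): no change (soskiwil)
  rule 5 (pre-nasal raising): no change (soskiwil)
  ⇒ as a loan: soskiwil
Nenekan 'sosiwel' matches the inherited outcome exactly, so it is an inherited cognate, not a loan.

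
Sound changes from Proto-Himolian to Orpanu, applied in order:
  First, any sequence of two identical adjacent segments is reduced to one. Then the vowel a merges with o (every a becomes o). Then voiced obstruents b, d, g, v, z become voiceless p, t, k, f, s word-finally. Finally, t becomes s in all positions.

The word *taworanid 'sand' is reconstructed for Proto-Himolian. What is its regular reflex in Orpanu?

Orpanu: *taworanid > toworonid > toworonit > soworonis  (by vowel merger, final devoicing, unconditioned shift)

soworonis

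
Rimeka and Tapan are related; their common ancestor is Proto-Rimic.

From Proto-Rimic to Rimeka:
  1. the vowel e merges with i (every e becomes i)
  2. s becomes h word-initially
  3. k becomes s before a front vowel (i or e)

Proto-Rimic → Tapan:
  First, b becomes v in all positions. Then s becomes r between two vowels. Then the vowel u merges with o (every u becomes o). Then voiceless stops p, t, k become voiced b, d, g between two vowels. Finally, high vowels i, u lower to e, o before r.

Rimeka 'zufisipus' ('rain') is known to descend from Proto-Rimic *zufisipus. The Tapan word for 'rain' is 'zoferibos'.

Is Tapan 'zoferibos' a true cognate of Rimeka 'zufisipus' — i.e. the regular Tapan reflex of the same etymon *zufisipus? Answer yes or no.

yes

Derive the expected Tapan reflex of *zufisipus:
Tapan: start from *zufisipus.
  rule 1: no change — zufisipus
  rule 2 (rhotacism): zufisipus → zufiripus
  rule 3 (vowel merger): zufiripus → zofiripos
  rule 4 (intervocalic voicing): zofiripos → zofiribos
  rule 5 (pre-rhotic lowering): zofiribos → zoferibos
  ⇒ Tapan zoferibos
Tapan 'zoferibos' matches the regular reflex exactly, so the pair is cognate.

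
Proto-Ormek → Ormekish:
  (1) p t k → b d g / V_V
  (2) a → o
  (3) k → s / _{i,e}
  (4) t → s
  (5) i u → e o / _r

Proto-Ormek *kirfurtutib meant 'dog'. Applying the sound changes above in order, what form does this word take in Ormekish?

serforsudib

Ormekish: *kirfurtutib > kirfurtudib > sirfurtudib > sirfursudib > serforsudib  (by intervocalic voicing, palatalisation, unconditioned shift, pre-rhotic lowering)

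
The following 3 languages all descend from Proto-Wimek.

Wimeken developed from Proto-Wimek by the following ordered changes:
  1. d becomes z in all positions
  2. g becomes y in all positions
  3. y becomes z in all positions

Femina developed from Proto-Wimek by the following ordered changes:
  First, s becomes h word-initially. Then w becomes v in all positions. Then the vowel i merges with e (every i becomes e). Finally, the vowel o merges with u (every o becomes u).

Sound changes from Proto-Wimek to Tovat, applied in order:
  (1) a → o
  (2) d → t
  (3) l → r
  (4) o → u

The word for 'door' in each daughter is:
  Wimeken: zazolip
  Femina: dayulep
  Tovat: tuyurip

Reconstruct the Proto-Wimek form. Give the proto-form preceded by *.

*dayolip

Position 5: Wimeken has l, Femina has l, Tovat has r. Wimeken preserves l here (none of its changes turn any other segment into l), so the proto-segment is *l.
Position 2: Wimeken has a, Femina has a, Tovat has u. Wimeken preserves a here (none of its changes turn any other segment into a), so the proto-segment is *a.
Position 6: Wimeken has i, Femina has e, Tovat has i. Wimeken preserves i here (none of its changes turn any other segment into i), so the proto-segment is *i.
This points to *dayolip. Verify forward in each daughter:
Wimeken: start from *dayolip.
  rule 1 (unconditioned shift): dayolip → zayolip
  rule 2: no change — zayolip
  rule 3 (unconditioned shift): zayolip → zazolip
  ⇒ Wimeken zazolip
Femina: start from *dayolip.
  rule 1: no change — dayolip
  rule 2: no change — dayolip
  rule 3 (vowel merger): dayolip → dayolep
  rule 4 (vowel merger): dayolep → dayulep
  ⇒ Femina dayulep
Tovat: *dayolip
  dayolip → doyolip   [vowel merger]
  doyolip → toyolip   [unconditioned shift]
  toyolip → toyorip   [unconditioned shift]
  toyorip → tuyurip   [vowel merger]
  giving Tovat tuyurip.
*dayolip is the unique common source.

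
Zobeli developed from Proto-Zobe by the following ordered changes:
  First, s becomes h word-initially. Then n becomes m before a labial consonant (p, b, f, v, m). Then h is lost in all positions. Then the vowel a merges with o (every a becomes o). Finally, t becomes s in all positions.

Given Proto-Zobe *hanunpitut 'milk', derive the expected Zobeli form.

onumpisus

Zobeli: start from *hanunpitut.
  rule 1: no change — hanunpitut
  rule 2 (nasal place assimilation): hanunpitut → hanumpitut
  rule 3 (h-loss): hanumpitut → anumpitut
  rule 4 (vowel merger): anumpitut → onumpitut
  rule 5 (unconditioned shift): onumpitut → onumpisus
  ⇒ Zobeli onumpisus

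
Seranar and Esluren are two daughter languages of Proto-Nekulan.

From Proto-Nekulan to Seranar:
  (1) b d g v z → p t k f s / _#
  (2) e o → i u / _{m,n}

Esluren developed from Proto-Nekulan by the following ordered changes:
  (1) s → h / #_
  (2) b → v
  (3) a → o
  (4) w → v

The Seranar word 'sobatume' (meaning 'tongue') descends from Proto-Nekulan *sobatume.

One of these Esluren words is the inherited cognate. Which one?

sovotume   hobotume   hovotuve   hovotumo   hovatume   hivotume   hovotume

Esluren: start from *sobatume.
  rule 1 (debuccalisation): sobatume → hobatume
  rule 2 (unconditioned shift): hobatume → hovatume
  rule 3 (vowel merger): hovatume → hovotume
  rule 4: no change — hovotume
  ⇒ Esluren hovotume
The other candidates each miss or misapply at least one Esluren change.

hovotume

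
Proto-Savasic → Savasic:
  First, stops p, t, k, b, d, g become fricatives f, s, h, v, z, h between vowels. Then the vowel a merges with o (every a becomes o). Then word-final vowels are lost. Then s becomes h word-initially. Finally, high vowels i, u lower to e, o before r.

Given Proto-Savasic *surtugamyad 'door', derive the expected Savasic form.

Savasic: start from *surtugamyad.
  rule 1 (intervocalic lenition): surtugamyad → surtuhamyad
  rule 2 (vowel merger): surtuhamyad → surtuhomyod
  rule 3: no change — surtuhomyod
  rule 4 (debuccalisation): surtuhomyod → hurtuhomyod
  rule 5 (pre-rhotic lowering): hurtuhomyod → hortuhomyod
  ⇒ Savasic hortuhomyod

hortuhomyod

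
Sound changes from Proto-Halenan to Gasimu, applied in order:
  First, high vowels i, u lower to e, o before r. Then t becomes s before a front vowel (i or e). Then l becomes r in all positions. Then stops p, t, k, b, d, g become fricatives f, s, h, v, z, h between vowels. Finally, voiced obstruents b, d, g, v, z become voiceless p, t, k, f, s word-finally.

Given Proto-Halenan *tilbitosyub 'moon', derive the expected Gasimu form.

Gasimu: *tilbitosyub
  tilbitosyub (rule 1 does not apply)
  tilbitosyub → silbitosyub   [palatalisation]
  silbitosyub → sirbitosyub   [unconditioned shift]
  sirbitosyub → sirbisosyub   [intervocalic lenition]
  sirbisosyub → sirbisosyup   [final devoicing]
  giving Gasimu sirbisosyup.

sirbisosyup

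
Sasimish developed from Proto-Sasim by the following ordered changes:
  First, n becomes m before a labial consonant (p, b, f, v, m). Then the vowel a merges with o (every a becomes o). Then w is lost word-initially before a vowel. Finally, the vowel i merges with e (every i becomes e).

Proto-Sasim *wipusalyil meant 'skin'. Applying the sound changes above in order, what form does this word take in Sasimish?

epusolyel

Sasimish: start from *wipusalyil.
  rule 1: no change — wipusalyil
  rule 2 (vowel merger): wipusalyil → wipusolyil
  rule 3 (glide loss): wipusolyil → ipusolyil
  rule 4 (vowel merger): ipusolyil → epusolyel
  ⇒ Sasimish epusolyel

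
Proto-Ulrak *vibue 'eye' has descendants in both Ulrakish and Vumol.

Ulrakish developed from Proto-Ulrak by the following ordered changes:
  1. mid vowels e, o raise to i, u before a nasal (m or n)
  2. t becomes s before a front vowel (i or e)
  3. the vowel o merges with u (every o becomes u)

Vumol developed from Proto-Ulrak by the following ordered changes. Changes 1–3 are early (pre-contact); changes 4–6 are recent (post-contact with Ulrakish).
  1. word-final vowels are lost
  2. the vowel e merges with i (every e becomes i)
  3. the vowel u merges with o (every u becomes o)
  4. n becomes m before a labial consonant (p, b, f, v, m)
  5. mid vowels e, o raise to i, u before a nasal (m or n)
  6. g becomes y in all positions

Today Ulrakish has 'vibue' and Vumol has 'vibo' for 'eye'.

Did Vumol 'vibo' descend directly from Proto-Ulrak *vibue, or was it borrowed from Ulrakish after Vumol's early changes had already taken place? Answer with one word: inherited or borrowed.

inherited

If inherited, *vibue would pass through all of Vumol's changes:
Vumol: start from *vibue.
  rule 1 (apocope): vibue → vibu
  rule 2: no change — vibu
  rule 3 (vowel merger): vibu → vibo
  rule 4: no change — vibo
  rule 5: no change — vibo
  rule 6: no change — vibo
  ⇒ Vumol vibo
If borrowed from Ulrakish 'vibue' after the early changes, it would undergo only the recent ones:
  rule 4 (nasal place assimilation): no change (vibue)
  rule 5 (pre-nasal raising): no change (vibue)
  rule 6 (unconditioned shift): no change (vibue)
  ⇒ as a loan: vibue
Vumol 'vibo' matches the inherited outcome exactly, so it is an inherited cognate, not a loan.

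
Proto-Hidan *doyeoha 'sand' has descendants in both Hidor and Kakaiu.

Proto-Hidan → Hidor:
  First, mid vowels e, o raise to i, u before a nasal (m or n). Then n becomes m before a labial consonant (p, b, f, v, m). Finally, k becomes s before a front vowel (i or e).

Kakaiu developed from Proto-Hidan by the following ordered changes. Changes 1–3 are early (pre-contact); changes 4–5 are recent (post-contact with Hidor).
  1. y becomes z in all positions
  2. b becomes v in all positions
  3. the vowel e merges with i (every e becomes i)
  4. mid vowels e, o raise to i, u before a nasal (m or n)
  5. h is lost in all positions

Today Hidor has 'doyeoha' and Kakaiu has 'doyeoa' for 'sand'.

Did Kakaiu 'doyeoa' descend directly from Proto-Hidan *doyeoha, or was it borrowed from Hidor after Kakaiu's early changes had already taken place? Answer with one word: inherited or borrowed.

If inherited, *doyeoha would pass through all of Kakaiu's changes:
Kakaiu: start from *doyeoha.
  rule 1 (unconditioned shift): doyeoha → dozeoha
  rule 2: no change — dozeoha
  rule 3 (vowel merger): dozeoha → dozioha
  rule 4: no change — dozioha
  rule 5 (h-loss): dozioha → dozioa
  ⇒ Kakaiu dozioa
If borrowed from Hidor 'doyeoha' after the early changes, it would undergo only the recent ones:
  rule 4 (pre-nasal raising): no change (doyeoha)
  rule 5 (h-loss): doyeoha → doyeoa
  ⇒ as a loan: doyeoa
Kakaiu 'doyeoa' matches the loan outcome 'doyeoa', not the inherited 'dozioa' — it skipped the early Kakaiu changes, so it was borrowed from Hidor.

borrowed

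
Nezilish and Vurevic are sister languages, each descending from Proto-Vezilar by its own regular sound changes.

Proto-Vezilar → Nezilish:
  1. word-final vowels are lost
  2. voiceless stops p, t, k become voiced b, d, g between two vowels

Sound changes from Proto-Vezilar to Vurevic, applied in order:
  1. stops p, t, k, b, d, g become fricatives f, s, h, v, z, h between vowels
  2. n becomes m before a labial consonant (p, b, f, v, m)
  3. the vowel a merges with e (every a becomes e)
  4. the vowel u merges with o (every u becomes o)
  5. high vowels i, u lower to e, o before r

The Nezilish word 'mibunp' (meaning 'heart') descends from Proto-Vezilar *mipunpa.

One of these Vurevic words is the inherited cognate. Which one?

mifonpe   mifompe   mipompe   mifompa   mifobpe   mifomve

mifompe

Vurevic: start from *mipunpa.
  rule 1 (intervocalic lenition): mipunpa → mifunpa
  rule 2 (nasal place assimilation): mifunpa → mifumpa
  rule 3 (vowel merger): mifumpa → mifumpe
  rule 4 (vowel merger): mifumpe → mifompe
  rule 5: no change — mifompe
  ⇒ Vurevic mifompe
Only 'mifompe' matches the regular Vurevic development of *mipunpa.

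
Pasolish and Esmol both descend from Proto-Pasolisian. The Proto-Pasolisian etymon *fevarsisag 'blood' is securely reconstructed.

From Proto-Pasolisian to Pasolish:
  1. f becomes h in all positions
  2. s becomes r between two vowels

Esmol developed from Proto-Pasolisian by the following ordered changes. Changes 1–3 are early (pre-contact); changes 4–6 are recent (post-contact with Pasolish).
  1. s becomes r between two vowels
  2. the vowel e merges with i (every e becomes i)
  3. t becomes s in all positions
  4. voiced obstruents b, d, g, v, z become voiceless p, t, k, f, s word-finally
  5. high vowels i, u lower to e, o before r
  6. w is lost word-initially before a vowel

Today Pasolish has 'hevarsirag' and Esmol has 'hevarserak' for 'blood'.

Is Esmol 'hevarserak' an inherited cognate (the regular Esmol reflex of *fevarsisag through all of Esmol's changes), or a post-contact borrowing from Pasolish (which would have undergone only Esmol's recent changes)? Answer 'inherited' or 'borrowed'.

borrowed

If inherited, *fevarsisag would pass through all of Esmol's changes:
Esmol: start from *fevarsisag.
  rule 1 (rhotacism): fevarsisag → fevarsirag
  rule 2 (vowel merger): fevarsirag → fivarsirag
  rule 3: no change — fivarsirag
  rule 4 (final devoicing): fivarsirag → fivarsirak
  rule 5 (pre-rhotic lowering): fivarsirak → fivarserak
  rule 6: no change — fivarserak
  ⇒ Esmol fivarserak
If borrowed from Pasolish 'hevarsirag' after the early changes, it would undergo only the recent ones:
  rule 4 (final devoicing): hevarsirag → hevarsirak
  rule 5 (pre-rhotic lowering): hevarsirak → hevarserak
  rule 6 (glide loss): no change (hevarserak)
  ⇒ as a loan: hevarserak
Esmol 'hevarserak' matches the loan outcome 'hevarserak', not the inherited 'fivarserak' — it skipped the early Esmol changes, so it was borrowed from Pasolish.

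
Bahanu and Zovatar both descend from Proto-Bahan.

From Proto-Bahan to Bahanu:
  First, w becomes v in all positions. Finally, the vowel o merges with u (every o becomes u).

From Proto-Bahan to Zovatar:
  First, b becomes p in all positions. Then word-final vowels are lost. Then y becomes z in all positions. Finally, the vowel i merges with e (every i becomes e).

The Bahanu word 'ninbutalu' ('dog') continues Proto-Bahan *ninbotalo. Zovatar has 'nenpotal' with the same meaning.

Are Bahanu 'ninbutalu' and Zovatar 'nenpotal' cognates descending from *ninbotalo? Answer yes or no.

Derive the expected Zovatar reflex of *ninbotalo:
Zovatar: start from *ninbotalo.
  rule 1 (unconditioned shift): ninbotalo → ninpotalo
  rule 2 (apocope): ninpotalo → ninpotal
  rule 3: no change — ninpotal
  rule 4 (vowel merger): ninpotal → nenpotal
  ⇒ Zovatar nenpotal
Zovatar 'nenpotal' matches the regular reflex exactly, so the pair is cognate.

yes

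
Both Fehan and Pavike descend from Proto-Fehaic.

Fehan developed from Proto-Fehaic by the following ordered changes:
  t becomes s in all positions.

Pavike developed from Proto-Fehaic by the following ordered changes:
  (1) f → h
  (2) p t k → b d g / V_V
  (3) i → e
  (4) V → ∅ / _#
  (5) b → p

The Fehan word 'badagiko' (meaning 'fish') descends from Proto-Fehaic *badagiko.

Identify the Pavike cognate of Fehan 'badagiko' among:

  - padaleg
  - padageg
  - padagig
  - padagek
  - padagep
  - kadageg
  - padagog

padageg

Pavike: *badagiko > badagigo > badagego > badageg > padageg  (by intervocalic voicing, vowel merger, apocope, unconditioned shift)
The other candidates each miss or misapply at least one Pavike change.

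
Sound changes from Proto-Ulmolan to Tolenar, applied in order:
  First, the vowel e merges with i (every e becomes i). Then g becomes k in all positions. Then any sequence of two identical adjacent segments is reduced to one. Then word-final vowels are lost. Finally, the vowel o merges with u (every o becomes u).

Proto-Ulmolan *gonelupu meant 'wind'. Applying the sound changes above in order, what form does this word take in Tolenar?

kunilup

Tolenar: *gonelupu > gonilupu > konilupu > konilup > kunilup  (by vowel merger, unconditioned shift, apocope, vowel merger)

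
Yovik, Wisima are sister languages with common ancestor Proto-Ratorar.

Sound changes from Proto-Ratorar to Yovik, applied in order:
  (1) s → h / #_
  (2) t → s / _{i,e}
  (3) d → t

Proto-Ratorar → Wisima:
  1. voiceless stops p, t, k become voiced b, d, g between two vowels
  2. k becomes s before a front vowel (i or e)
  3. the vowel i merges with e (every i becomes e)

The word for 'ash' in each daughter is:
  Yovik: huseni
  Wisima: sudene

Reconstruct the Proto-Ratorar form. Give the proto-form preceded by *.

*suteni

Position 1: Yovik has h, Wisima has s. Taking the neighbouring segments as reconstructed: Yovik h could go back to *s or *h; Wisima s can only go back to *s — the one source consistent with every daughter is *s.
Position 6: Yovik has i, Wisima has e. Yovik preserves i here (none of its changes turn any other segment into i), so the proto-segment is *i.
Verify the candidate proto-form against each daughter:
Yovik: *suteni
  suteni → huteni   [debuccalisation]
  huteni → huseni   [palatalisation]
  huseni (rule 3 does not apply)
  giving Yovik huseni.
Wisima: *suteni
  suteni → sudeni   [intervocalic voicing]
  sudeni (rule 2 does not apply)
  sudeni → sudene   [vowel merger]
  giving Wisima sudene.
No other proto-form is consistent with every reflex, so the reconstruction is *suteni.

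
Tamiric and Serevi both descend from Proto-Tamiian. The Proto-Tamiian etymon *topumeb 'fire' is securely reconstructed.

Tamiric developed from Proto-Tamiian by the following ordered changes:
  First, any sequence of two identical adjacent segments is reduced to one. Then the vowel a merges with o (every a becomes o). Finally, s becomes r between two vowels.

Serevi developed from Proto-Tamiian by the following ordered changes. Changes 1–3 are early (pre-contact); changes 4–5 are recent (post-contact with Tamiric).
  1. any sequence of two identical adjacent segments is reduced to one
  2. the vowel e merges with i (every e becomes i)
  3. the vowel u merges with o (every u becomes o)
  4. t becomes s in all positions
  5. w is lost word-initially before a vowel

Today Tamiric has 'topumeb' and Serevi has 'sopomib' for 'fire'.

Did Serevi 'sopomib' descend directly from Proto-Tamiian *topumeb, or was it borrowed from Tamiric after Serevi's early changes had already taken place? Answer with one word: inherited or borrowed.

inherited

If inherited, *topumeb would pass through all of Serevi's changes:
Serevi: *topumeb
  topumeb (rule 1 does not apply)
  topumeb → topumib   [vowel merger]
  topumib → topomib   [vowel merger]
  topomib → sopomib   [unconditioned shift]
  sopomib (rule 5 does not apply)
  giving Serevi sopomib.
If borrowed from Tamiric 'topumeb' after the early changes, it would undergo only the recent ones:
  rule 4 (unconditioned shift): topumeb → sopumeb
  rule 5 (glide loss): no change (sopumeb)
  ⇒ as a loan: sopumeb
Serevi 'sopomib' matches the inherited outcome exactly, so it is an inherited cognate, not a loan.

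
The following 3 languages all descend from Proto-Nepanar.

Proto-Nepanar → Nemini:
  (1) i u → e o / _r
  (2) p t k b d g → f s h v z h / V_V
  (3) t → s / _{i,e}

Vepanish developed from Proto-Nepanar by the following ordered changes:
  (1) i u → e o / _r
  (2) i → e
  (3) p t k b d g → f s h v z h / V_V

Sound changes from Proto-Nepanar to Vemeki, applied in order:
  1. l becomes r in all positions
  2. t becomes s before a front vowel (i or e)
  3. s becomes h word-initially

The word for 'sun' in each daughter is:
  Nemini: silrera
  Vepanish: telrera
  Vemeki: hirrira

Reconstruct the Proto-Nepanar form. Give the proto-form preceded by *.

Position 1: Nemini has s, Vepanish has t, Vemeki has h. Vepanish preserves t here (none of its changes turn any other segment into t), so the proto-segment is *t.
Position 3: Nemini has l, Vepanish has l, Vemeki has r. Nemini preserves l here (none of its changes turn any other segment into l), so the proto-segment is *l.
Position 5: Nemini has e, Vepanish has e, Vemeki has i. Vemeki preserves i here (none of its changes turn any other segment into i), so the proto-segment is *i.
Verify the candidate proto-form against each daughter:
Nemini: *tilrira > tilrera > silrera  (by pre-rhotic lowering, palatalisation)
Vepanish: *tilrira > tilrera > telrera  (by pre-rhotic lowering, vowel merger)
Vemeki: *tilrira > tirrira > sirrira > hirrira  (by unconditioned shift, palatalisation, debuccalisation)
No other proto-form is consistent with every reflex, so the reconstruction is *tilrira.

*tilrira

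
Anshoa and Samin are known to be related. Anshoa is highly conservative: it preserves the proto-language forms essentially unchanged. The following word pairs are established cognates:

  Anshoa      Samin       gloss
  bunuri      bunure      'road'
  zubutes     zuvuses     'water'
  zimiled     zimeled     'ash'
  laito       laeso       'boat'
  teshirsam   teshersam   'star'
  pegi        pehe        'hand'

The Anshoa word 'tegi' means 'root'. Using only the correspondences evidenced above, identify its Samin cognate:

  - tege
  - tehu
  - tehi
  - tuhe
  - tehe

pegi ~ pehe — Anshoa g corresponds to Samin h between vowels (before a front vowel).
bunuri ~ bunure, pegi ~ pehe — Anshoa i corresponds to Samin e word-finally.
Applying these to Anshoa 'tegi':
  tegi → tehi   (g→h between vowels (before a front vowel))
  tehi → tehe   (i→e word-finally)
So the Samin cognate is 'tehe'.

tehe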